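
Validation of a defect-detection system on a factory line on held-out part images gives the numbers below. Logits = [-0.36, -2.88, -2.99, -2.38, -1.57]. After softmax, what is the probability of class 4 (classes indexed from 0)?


Exponentials: e^-0.36=0.6977, e^-2.88=0.0561, e^-2.99=0.0503, e^-2.38=0.0926, e^-1.57=0.208
Sum = 1.1047
Softmax = [0.6316, 0.0508, 0.0455, 0.0838, 0.1883]
p[4] = 0.208/1.1047 = 0.1883

0.1883


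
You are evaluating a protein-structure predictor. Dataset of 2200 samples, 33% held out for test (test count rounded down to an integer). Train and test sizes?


Test = ⌊2200·33/100⌋ = 726
Train = 2200 - 726 = 1474

Train: 1474, Test: 726


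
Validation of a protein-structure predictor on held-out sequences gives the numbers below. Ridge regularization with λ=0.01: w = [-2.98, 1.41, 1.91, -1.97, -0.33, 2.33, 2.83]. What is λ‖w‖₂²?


‖w‖₂² = (-2.98)² + (1.41)² + (1.91)² + (-1.97)² + (-0.33)² + (2.33)² + (2.83)²
     = 8.8804 + 1.9881 + 3.6481 + 3.8809 + 0.1089 + 5.4289 + 8.0089
     = 31.9442
λ·‖w‖₂² = 0.01·31.9442 = 0.319442

0.319442


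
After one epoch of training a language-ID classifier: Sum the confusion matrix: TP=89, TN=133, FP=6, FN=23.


Total = TP + TN + FP + FN
= 89 + 133 + 6 + 23
= 251
(Predicted positive: 95, predicted negative: 156)

251


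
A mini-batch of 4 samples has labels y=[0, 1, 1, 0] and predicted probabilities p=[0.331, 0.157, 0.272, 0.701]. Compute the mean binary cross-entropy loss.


L[0] = -ln(1-0.331) = -ln(0.669) = 0.402
L[1] = -ln(0.157) = 1.8515
L[2] = -ln(0.272) = 1.302
L[3] = -ln(1-0.701) = -ln(0.299) = 1.2073
mean = (0.402 + 1.8515 + 1.302 + 1.2073)/4 = 1.1907

1.1907


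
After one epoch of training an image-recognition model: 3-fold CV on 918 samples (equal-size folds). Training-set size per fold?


Fold size = 918/3 = 306
Training per fold = 918 - 306 = 612

612


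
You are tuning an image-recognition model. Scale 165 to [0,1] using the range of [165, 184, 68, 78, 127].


min=68, max=184
(165-68)/(184-68) = 97/116 = 0.8362

0.8362


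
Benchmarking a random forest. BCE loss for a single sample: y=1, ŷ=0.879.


BCE = -[y·ln(p) + (1-y)·ln(1-p)]
= -1·ln(0.879) - 0
= -ln(0.879) = 0.129

0.129


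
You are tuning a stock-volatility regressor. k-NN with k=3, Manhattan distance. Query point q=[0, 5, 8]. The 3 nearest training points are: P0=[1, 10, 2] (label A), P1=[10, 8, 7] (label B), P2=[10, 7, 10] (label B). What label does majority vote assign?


d(q,P0) = 12  (label A)
d(q,P1) = 14  (label B)
d(q,P2) = 14  (label B)
Votes: A=1, B=2
Majority → B

B


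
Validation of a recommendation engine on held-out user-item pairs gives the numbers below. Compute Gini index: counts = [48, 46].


Probabilities: [48/94, 46/94] ≈ [0.5106, 0.4894]
Σpᵢ² = (2304 + 2116)/94² = 4420/8836
Gini = 1 - Σpᵢ² = 1 - 4420/8836 = 0.4998

0.4998


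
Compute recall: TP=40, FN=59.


Recall = TP/(TP+FN)
= 40/(40+59)
= 40/99 = 40.4%

40.4%


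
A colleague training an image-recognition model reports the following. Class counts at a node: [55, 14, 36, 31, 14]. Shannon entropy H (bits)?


Probabilities: [55/150, 14/150, 36/150, 31/150, 14/150] ≈ [0.3667, 0.0933, 0.24, 0.2067, 0.0933]
H = -((55/150)·log₂(55/150) + (14/150)·log₂(14/150) + (36/150)·log₂(36/150) + (31/150)·log₂(31/150) + (14/150)·log₂(14/150))
  = 2.1336 bits

2.1336 bits


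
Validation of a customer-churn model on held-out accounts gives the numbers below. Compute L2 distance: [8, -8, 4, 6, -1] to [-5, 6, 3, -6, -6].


d = √((8+ 5)² + (-8-6)² + (4-3)² + (6+ 6)² + (-1+ 6)²)
  = √(169 + 196 + 1 + 144 + 25)
  = √535 = 23.1301

23.1301


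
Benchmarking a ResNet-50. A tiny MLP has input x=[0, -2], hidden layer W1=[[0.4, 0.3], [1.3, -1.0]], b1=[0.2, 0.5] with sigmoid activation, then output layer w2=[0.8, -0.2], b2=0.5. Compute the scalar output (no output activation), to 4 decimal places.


z1[0] = (0.4)·(0) + (0.3)·(-2) + 0.2 = -0.4
z1[1] = (1.3)·(0) + (-1.0)·(-2) + 0.5 = 2.5
h = sigmoid(z1) = [0.4013, 0.9241]
output = (0.8)·(0.4013) + (-0.2)·(0.9241) + 0.5 = 0.6362

0.6362


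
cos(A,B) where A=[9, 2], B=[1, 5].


A·B = 9·1 + 2·5 = 19
‖A‖ = √85 = 9.2195, ‖B‖ = √26 = 5.099
cos = 19/(√85·√26) = 19/√2210 = 0.4042

0.4042


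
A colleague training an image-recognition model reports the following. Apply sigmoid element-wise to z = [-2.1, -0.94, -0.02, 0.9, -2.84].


σ(-2.1) = 1/(1+e^2.1) = 0.1091
σ(-0.94) = 1/(1+e^0.94) = 0.2809
σ(-0.02) = 1/(1+e^0.02) = 0.495
σ(0.9) = 1/(1+e^-0.9) = 0.7109
σ(-2.84) = 1/(1+e^2.84) = 0.0552
result = [0.1091, 0.2809, 0.495, 0.7109, 0.0552]

[0.1091, 0.2809, 0.495, 0.7109, 0.0552]


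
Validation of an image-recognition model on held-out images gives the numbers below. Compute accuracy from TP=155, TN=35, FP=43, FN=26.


Accuracy = (TP+TN)/(TP+TN+FP+FN)
= (155+35)/(259)
= 190/259 = 73.36%

73.36%


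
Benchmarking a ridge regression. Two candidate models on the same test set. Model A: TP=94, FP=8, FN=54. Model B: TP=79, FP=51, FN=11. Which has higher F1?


Model A: P=94/102=0.9216, R=94/148=0.6351, F1=2PR/(P+R)=2TP/(2TP+FP+FN)=188/250=0.752
Model B: P=79/130=0.6077, R=79/90=0.8778, F1=2PR/(P+R)=2TP/(2TP+FP+FN)=158/220=0.7182
0.752 > 0.7182 → Model A

Model A


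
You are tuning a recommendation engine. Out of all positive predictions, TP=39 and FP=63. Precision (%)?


Precision = TP/(TP+FP)
= 39/(39+63)
= 39/102 = 38.24%

38.24%


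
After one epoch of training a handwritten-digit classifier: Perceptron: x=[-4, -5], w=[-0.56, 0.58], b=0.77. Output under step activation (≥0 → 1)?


z = (-4)·(-0.56) + (-5)·(0.58) + 0.77
  = 0.11
step(z) = 1 (z≥0)

1


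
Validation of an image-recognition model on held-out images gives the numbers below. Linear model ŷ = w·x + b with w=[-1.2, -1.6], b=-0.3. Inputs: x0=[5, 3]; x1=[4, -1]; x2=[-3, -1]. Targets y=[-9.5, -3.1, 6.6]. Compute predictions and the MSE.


ŷ0 = (-1.2)·(5) + (-1.6)·(3) - 0.3 = -11.1
ŷ1 = (-1.2)·(4) + (-1.6)·(-1) - 0.3 = -3.5
ŷ2 = (-1.2)·(-3) + (-1.6)·(-1) - 0.3 = 4.9
errors² = [2.56, 0.16, 2.89]
MSE = 5.6100/3 = 1.87

1.87


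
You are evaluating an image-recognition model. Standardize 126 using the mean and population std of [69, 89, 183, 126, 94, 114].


μ = 112.5, σ = 36.3811
z = (126 - 112.5)/36.3811 = 0.3711

0.3711


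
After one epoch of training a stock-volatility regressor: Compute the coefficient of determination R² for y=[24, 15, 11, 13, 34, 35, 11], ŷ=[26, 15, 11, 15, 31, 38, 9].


ȳ = 20.4286
SS_res = Σ(y-ŷ)² = 30
SS_tot = Σ(y-ȳ)² = 671.71
R² = 1 - SS_res/SS_tot = 1 - 0.0447 = 0.9553

0.9553


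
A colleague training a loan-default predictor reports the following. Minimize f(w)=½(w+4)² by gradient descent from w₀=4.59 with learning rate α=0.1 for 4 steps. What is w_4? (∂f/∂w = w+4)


step 1: grad = 4.59+4 = 8.59; w = 4.59 - 0.1·(8.59) = 3.731
step 2: grad = 3.731+4 = 7.731; w = 3.731 - 0.1·(7.731) = 2.9579
step 3: grad = 2.9579+4 = 6.9579; w = 2.9579 - 0.1·(6.9579) = 2.26211
step 4: grad = 2.26211+4 = 6.26211; w = 2.26211 - 0.1·(6.26211) = 1.635899

1.635899


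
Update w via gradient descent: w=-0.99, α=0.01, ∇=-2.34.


w_new = w - α·∇
= -0.99 - 0.01·-2.34
= -0.99 + 0.0234
= -0.9666

-0.9666


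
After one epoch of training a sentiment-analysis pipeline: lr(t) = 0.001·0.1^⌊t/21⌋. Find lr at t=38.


n_drops = ⌊38/21⌋ = 1
lr = 0.001·0.1^1 = 0.001·0.1 = 0.0001

0.0001


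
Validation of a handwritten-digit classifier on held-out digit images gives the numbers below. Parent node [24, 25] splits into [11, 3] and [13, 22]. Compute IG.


Parent = [24, 25], H_parent = 0.9997
H_left = 0.7496 (n=14), H_right = 0.9518 (n=35)
H_children = (14/49)·0.7496 + (35/49)·0.9518 = 0.894
IG = 0.9997 - 0.894 = 0.1057

0.1057


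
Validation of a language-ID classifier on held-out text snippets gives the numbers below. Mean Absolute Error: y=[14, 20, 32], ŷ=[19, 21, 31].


Absolute errors: |14-19|=5, |20-21|=1, |32-31|=1
Sum = 7
MAE = 7/3 = 7/3

7/3


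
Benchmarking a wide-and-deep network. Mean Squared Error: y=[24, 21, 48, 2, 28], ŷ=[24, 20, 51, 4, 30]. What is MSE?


Squared errors: (24-24)²=0, (21-20)²=1, (48-51)²=9, (2-4)²=4, (28-30)²=4
Sum = 18
MSE = 18/5 = 18/5

18/5


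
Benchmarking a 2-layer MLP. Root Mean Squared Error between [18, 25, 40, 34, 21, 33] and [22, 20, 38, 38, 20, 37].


MSE = 78/6 = 13
RMSE = √(78/6) = 3.6056

3.6056


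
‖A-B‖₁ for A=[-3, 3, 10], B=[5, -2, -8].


d = |-3-5| + |3+ 2| + |10+ 8|
  = 8 + 5 + 18
  = 31

31


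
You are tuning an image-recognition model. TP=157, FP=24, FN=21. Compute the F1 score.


Precision = 157/181 = 0.8674
Recall = 157/178 = 0.882
F1 = 2·P·R/(P+R) = 2·TP/(2·TP+FP+FN) = 314/(314+24+21) = 314/359 = 0.8747

0.8747


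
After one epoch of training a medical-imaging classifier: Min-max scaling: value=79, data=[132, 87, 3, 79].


min=3, max=132
(79-3)/(132-3) = 76/129 = 0.5891

0.5891


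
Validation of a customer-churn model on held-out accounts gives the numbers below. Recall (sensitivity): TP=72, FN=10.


Recall = TP/(TP+FN)
= 72/(72+10)
= 72/82 = 87.8%

87.8%


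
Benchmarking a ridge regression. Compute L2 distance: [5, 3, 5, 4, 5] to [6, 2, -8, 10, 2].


d = √((5-6)² + (3-2)² + (5+ 8)² + (4-10)² + (5-2)²)
  = √(1 + 1 + 169 + 36 + 9)
  = √216 = 14.6969

14.6969


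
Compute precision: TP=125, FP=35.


Precision = TP/(TP+FP)
= 125/(125+35)
= 125/160 = 78.12%

78.12%


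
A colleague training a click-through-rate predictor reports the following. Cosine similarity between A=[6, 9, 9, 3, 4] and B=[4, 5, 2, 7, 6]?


A·B = 6·4 + 9·5 + 9·2 + 3·7 + 4·6 = 132
‖A‖ = √223 = 14.9332, ‖B‖ = √130 = 11.4018
cos = 132/(√223·√130) = 132/√28990 = 0.7753

0.7753


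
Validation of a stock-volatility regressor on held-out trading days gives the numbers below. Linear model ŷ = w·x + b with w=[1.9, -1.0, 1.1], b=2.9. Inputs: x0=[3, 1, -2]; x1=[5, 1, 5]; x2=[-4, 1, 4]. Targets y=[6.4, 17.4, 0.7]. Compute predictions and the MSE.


ŷ0 = (1.9)·(3) + (-1.0)·(1) + (1.1)·(-2) + 2.9 = 5.4
ŷ1 = (1.9)·(5) + (-1.0)·(1) + (1.1)·(5) + 2.9 = 16.9
ŷ2 = (1.9)·(-4) + (-1.0)·(1) + (1.1)·(4) + 2.9 = -1.3
errors² = [1.0, 0.25, 4.0]
MSE = 5.2500/3 = 1.75

1.75


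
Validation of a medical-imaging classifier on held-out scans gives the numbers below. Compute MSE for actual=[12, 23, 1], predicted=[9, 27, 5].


Squared errors: (12-9)²=9, (23-27)²=16, (1-5)²=16
Sum = 41
MSE = 41/3 = 41/3

41/3


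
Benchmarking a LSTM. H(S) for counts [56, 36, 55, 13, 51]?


Probabilities: [56/211, 36/211, 55/211, 13/211, 51/211] ≈ [0.2654, 0.1706, 0.2607, 0.0616, 0.2417]
H = -((56/211)·log₂(56/211) + (36/211)·log₂(36/211) + (55/211)·log₂(55/211) + (13/211)·log₂(13/211) + (51/211)·log₂(51/211))
  = 2.1917 bits

2.1917 bits


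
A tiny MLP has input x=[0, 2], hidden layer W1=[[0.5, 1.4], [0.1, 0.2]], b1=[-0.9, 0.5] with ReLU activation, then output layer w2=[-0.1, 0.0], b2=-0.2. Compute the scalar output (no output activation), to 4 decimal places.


z1[0] = (0.5)·(0) + (1.4)·(2) - 0.9 = 1.9
z1[1] = (0.1)·(0) + (0.2)·(2) + 0.5 = 0.9
h = ReLU(z1) = [1.9, 0.9]
output = (-0.1)·(1.9) + (0.0)·(0.9) - 0.2 = -0.39

-0.39


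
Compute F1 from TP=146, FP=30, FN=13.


Precision = 146/176 = 0.8295
Recall = 146/159 = 0.9182
F1 = 2·P·R/(P+R) = 2·TP/(2·TP+FP+FN) = 292/(292+30+13) = 292/335 = 0.8716

0.8716


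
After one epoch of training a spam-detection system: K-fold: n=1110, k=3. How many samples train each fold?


Fold size = 1110/3 = 370
Training per fold = 1110 - 370 = 740

740


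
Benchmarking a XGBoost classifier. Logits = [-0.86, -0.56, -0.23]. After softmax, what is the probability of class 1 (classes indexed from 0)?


Exponentials: e^-0.86=0.4232, e^-0.56=0.5712, e^-0.23=0.7945
Sum = 1.7889
Softmax = [0.2365, 0.3193, 0.4441]
p[1] = 0.5712/1.7889 = 0.3193

0.3193


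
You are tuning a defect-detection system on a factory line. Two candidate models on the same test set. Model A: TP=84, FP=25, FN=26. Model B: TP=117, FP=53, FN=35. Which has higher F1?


Model A: P=84/109=0.7706, R=84/110=0.7636, F1=2PR/(P+R)=2TP/(2TP+FP+FN)=168/219=0.7671
Model B: P=117/170=0.6882, R=117/152=0.7697, F1=2PR/(P+R)=2TP/(2TP+FP+FN)=234/322=0.7267
0.7671 > 0.7267 → Model A

Model A


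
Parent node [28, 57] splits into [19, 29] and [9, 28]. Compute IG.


Parent = [28, 57], H_parent = 0.9143
H_left = 0.9685 (n=48), H_right = 0.8004 (n=37)
H_children = (48/85)·0.9685 + (37/85)·0.8004 = 0.8953
IG = 0.9143 - 0.8953 = 0.019

0.019


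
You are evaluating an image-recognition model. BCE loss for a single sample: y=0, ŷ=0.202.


BCE = -[y·ln(p) + (1-y)·ln(1-p)]
= -0 - 1·ln(1-0.202)
= -ln(0.798) = 0.2256

0.2256


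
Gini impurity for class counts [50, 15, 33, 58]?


Probabilities: [50/156, 15/156, 33/156, 58/156] ≈ [0.3205, 0.0962, 0.2115, 0.3718]
Σpᵢ² = (2500 + 225 + 1089 + 3364)/156² = 7178/24336
Gini = 1 - Σpᵢ² = 1 - 7178/24336 = 0.705

0.705


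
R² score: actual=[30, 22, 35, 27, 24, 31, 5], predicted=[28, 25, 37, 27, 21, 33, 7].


ȳ = 24.8571
SS_res = Σ(y-ŷ)² = 34
SS_tot = Σ(y-ȳ)² = 574.86
R² = 1 - SS_res/SS_tot = 1 - 0.0591 = 0.9409

0.9409


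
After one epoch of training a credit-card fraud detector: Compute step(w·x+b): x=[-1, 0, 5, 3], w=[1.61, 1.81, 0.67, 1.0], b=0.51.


z = (-1)·(1.61) + (0)·(1.81) + (5)·(0.67) + (3)·(1.0) + 0.51
  = 5.25
step(z) = 1 (z≥0)

1


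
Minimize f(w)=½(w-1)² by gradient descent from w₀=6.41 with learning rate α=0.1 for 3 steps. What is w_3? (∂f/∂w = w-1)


step 1: grad = 6.41-1 = 5.41; w = 6.41 - 0.1·(5.41) = 5.869
step 2: grad = 5.869-1 = 4.869; w = 5.869 - 0.1·(4.869) = 5.3821
step 3: grad = 5.3821-1 = 4.3821; w = 5.3821 - 0.1·(4.3821) = 4.94389

4.94389


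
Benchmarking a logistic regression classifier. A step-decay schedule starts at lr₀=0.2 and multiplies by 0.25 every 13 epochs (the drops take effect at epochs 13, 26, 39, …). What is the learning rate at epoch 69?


n_drops = ⌊69/13⌋ = 5
lr = 0.2·0.25^5 = 0.2·0.0009765625 = 0.0001953125

0.0001953125


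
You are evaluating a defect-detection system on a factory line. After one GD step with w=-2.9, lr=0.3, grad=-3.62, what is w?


w_new = w - α·∇
= -2.9 - 0.3·-3.62
= -2.9 + 1.086
= -1.814

-1.814


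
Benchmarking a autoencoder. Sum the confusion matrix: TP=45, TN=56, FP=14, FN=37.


Total = TP + TN + FP + FN
= 45 + 56 + 14 + 37
= 152
(Predicted positive: 59, predicted negative: 93)

152


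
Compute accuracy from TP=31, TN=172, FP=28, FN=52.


Accuracy = (TP+TN)/(TP+TN+FP+FN)
= (31+172)/(283)
= 203/283 = 71.73%

71.73%


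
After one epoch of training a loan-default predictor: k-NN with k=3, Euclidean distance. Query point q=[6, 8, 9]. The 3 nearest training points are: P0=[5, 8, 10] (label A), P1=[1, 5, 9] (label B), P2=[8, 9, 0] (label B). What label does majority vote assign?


d(q,P0) = 1.4142  (label A)
d(q,P1) = 5.831  (label B)
d(q,P2) = 9.2736  (label B)
Votes: A=1, B=2
Majority → B

B


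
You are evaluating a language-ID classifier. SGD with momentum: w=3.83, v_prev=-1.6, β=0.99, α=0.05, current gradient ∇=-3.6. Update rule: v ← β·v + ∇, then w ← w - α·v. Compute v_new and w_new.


v_new = 0.99·-1.6 - 3.6 = -1.584 - 3.6 = -5.184
w_new = 3.83 - 0.05·-5.184 = 3.83 + 0.2592 = 4.0892

v_new=-5.184, w_new=4.0892


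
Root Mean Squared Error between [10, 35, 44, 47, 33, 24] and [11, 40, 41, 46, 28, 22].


MSE = 65/6 = 10.8333
RMSE = √(65/6) = 3.2914

3.2914


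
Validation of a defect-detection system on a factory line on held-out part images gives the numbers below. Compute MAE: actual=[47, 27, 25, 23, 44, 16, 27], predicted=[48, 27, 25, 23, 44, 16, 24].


Absolute errors: |47-48|=1, |27-27|=0, |25-25|=0, |23-23|=0, |44-44|=0, |16-16|=0, |27-24|=3
Sum = 4
MAE = 4/7 = 4/7

4/7


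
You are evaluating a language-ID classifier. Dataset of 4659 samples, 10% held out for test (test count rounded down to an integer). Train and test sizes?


Test = ⌊4659·10/100⌋ = 465
Train = 4659 - 465 = 4194

Train: 4194, Test: 465


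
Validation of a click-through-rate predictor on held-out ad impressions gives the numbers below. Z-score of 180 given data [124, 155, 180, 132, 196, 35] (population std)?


μ = 137, σ = 52.0449
z = (180 - 137)/52.0449 = 0.8262

0.8262


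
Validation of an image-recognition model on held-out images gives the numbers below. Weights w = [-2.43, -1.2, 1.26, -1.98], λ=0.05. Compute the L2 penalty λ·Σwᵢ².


‖w‖₂² = (-2.43)² + (-1.2)² + (1.26)² + (-1.98)²
     = 5.9049 + 1.44 + 1.5876 + 3.9204
     = 12.8529
λ·‖w‖₂² = 0.05·12.8529 = 0.642645

0.642645


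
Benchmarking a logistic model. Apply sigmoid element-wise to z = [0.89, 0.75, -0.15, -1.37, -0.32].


σ(0.89) = 1/(1+e^-0.89) = 0.7089
σ(0.75) = 1/(1+e^-0.75) = 0.6792
σ(-0.15) = 1/(1+e^0.15) = 0.4626
σ(-1.37) = 1/(1+e^1.37) = 0.2026
σ(-0.32) = 1/(1+e^0.32) = 0.4207
result = [0.7089, 0.6792, 0.4626, 0.2026, 0.4207]

[0.7089, 0.6792, 0.4626, 0.2026, 0.4207]


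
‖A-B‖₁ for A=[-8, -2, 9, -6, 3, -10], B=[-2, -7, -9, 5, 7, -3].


d = |-8+ 2| + |-2+ 7| + |9+ 9| + |-6-5| + |3-7| + |-10+ 3|
  = 6 + 5 + 18 + 11 + 4 + 7
  = 51

51


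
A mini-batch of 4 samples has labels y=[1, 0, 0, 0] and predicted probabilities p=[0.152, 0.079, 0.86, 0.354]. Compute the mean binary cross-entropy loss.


L[0] = -ln(0.152) = 1.8839
L[1] = -ln(1-0.079) = -ln(0.921) = 0.0823
L[2] = -ln(1-0.86) = -ln(0.14) = 1.9661
L[3] = -ln(1-0.354) = -ln(0.646) = 0.437
mean = (1.8839 + 0.0823 + 1.9661 + 0.437)/4 = 1.0923

1.0923


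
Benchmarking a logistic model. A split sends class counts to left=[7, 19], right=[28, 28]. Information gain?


Parent = [35, 47], H_parent = 0.9845
H_left = 0.8404 (n=26), H_right = 1 (n=56)
H_children = (26/82)·0.8404 + (56/82)·1 = 0.9494
IG = 0.9845 - 0.9494 = 0.0351

0.0351


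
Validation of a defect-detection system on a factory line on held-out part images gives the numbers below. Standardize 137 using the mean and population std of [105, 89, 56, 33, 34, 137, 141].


μ = 85, σ = 42.0917
z = (137 - 85)/42.0917 = 1.2354

1.2354


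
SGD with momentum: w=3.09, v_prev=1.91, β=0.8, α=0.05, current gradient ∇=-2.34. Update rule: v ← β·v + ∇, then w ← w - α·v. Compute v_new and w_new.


v_new = 0.8·1.91 - 2.34 = 1.528 - 2.34 = -0.812
w_new = 3.09 - 0.05·-0.812 = 3.09 + 0.0406 = 3.1306

v_new=-0.812, w_new=3.1306


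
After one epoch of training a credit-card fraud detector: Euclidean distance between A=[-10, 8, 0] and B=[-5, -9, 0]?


d = √((-10+ 5)² + (8+ 9)² + (0-0)²)
  = √(25 + 289 + 0)
  = √314 = 17.72

17.72


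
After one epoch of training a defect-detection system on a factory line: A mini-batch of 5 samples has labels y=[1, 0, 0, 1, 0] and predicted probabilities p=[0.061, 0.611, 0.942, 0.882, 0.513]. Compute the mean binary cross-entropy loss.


L[0] = -ln(0.061) = 2.7969
L[1] = -ln(1-0.611) = -ln(0.389) = 0.9442
L[2] = -ln(1-0.942) = -ln(0.058) = 2.8473
L[3] = -ln(0.882) = 0.1256
L[4] = -ln(1-0.513) = -ln(0.487) = 0.7195
mean = (2.7969 + 0.9442 + 2.8473 + 0.1256 + 0.7195)/5 = 1.4867

1.4867


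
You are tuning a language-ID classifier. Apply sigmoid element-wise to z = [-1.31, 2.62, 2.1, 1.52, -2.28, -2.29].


σ(-1.31) = 1/(1+e^1.31) = 0.2125
σ(2.62) = 1/(1+e^-2.62) = 0.9321
σ(2.1) = 1/(1+e^-2.1) = 0.8909
σ(1.52) = 1/(1+e^-1.52) = 0.8205
σ(-2.28) = 1/(1+e^2.28) = 0.0928
σ(-2.29) = 1/(1+e^2.29) = 0.092
result = [0.2125, 0.9321, 0.8909, 0.8205, 0.0928, 0.092]

[0.2125, 0.9321, 0.8909, 0.8205, 0.0928, 0.092]


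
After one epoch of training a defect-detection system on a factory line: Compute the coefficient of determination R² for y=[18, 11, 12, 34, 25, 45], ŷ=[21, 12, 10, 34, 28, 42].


ȳ = 24.1667
SS_res = Σ(y-ŷ)² = 32
SS_tot = Σ(y-ȳ)² = 890.83
R² = 1 - SS_res/SS_tot = 1 - 0.0359 = 0.9641

0.9641


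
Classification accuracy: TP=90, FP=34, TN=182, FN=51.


Accuracy = (TP+TN)/(TP+TN+FP+FN)
= (90+182)/(357)
= 272/357 = 76.19%

76.19%


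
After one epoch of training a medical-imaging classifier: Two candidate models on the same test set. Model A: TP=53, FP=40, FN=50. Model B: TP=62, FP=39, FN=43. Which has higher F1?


Model A: P=53/93=0.5699, R=53/103=0.5146, F1=2PR/(P+R)=2TP/(2TP+FP+FN)=106/196=0.5408
Model B: P=62/101=0.6139, R=62/105=0.5905, F1=2PR/(P+R)=2TP/(2TP+FP+FN)=124/206=0.6019
0.5408 < 0.6019 → Model B

Model B


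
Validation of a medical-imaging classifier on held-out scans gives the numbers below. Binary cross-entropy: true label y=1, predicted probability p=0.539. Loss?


BCE = -[y·ln(p) + (1-y)·ln(1-p)]
= -1·ln(0.539) - 0
= -ln(0.539) = 0.618

0.618


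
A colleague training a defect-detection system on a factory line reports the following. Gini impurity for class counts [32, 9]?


Probabilities: [32/41, 9/41] ≈ [0.7805, 0.2195]
Σpᵢ² = (1024 + 81)/41² = 1105/1681
Gini = 1 - Σpᵢ² = 1 - 1105/1681 = 0.3427

0.3427


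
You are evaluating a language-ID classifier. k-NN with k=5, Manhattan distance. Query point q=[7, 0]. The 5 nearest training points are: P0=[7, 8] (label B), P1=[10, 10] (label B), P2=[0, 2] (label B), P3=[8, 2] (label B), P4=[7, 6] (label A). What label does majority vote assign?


d(q,P0) = 8  (label B)
d(q,P1) = 13  (label B)
d(q,P2) = 9  (label B)
d(q,P3) = 3  (label B)
d(q,P4) = 6  (label A)
Votes: A=1, B=4
Majority → B

B


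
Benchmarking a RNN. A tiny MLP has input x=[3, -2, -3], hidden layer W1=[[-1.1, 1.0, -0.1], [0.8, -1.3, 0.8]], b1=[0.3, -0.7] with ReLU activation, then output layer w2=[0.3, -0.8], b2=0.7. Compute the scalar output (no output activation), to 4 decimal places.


z1[0] = (-1.1)·(3) + (1.0)·(-2) + (-0.1)·(-3) + 0.3 = -4.7
z1[1] = (0.8)·(3) + (-1.3)·(-2) + (0.8)·(-3) - 0.7 = 1.9
h = ReLU(z1) = [0.0, 1.9]
output = (0.3)·(0.0) + (-0.8)·(1.9) + 0.7 = -0.82

-0.82


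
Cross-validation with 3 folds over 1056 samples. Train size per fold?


Fold size = 1056/3 = 352
Training per fold = 1056 - 352 = 704

704


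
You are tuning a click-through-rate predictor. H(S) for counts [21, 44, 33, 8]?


Probabilities: [21/106, 44/106, 33/106, 8/106] ≈ [0.1981, 0.4151, 0.3113, 0.0755]
H = -((21/106)·log₂(21/106) + (44/106)·log₂(44/106) + (33/106)·log₂(33/106) + (8/106)·log₂(8/106))
  = 1.7947 bits

1.7947 bits


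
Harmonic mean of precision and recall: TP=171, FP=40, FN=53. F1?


Precision = 171/211 = 0.8104
Recall = 171/224 = 0.7634
F1 = 2·P·R/(P+R) = 2·TP/(2·TP+FP+FN) = 342/(342+40+53) = 342/435 = 0.7862

0.7862


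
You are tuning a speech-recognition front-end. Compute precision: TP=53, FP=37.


Precision = TP/(TP+FP)
= 53/(53+37)
= 53/90 = 58.89%

58.89%


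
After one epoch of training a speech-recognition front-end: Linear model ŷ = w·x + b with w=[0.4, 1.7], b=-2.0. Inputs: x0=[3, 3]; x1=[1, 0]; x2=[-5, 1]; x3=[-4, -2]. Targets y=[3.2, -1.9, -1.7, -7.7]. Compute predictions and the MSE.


ŷ0 = (0.4)·(3) + (1.7)·(3) - 2.0 = 4.3
ŷ1 = (0.4)·(1) + (1.7)·(0) - 2.0 = -1.6
ŷ2 = (0.4)·(-5) + (1.7)·(1) - 2.0 = -2.3
ŷ3 = (0.4)·(-4) + (1.7)·(-2) - 2.0 = -7.0
errors² = [1.21, 0.09, 0.36, 0.49]
MSE = 2.1500/4 = 0.5375

0.5375


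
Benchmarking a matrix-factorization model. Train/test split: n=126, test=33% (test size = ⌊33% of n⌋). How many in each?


Test = ⌊126·33/100⌋ = 41
Train = 126 - 41 = 85

Train: 85, Test: 41


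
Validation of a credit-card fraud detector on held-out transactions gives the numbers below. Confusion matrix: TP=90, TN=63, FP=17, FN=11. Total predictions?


Total = TP + TN + FP + FN
= 90 + 63 + 17 + 11
= 181
(Predicted positive: 107, predicted negative: 74)

181


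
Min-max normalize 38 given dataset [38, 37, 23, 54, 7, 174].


min=7, max=174
(38-7)/(174-7) = 31/167 = 0.1856

0.1856


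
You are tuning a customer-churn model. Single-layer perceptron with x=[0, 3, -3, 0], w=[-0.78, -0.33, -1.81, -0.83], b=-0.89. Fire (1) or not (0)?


z = (0)·(-0.78) + (3)·(-0.33) + (-3)·(-1.81) + (0)·(-0.83) - 0.89
  = 3.55
step(z) = 1 (z≥0)

1


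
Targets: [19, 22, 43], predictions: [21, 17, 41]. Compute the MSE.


Squared errors: (19-21)²=4, (22-17)²=25, (43-41)²=4
Sum = 33
MSE = 33/3 = 11

11


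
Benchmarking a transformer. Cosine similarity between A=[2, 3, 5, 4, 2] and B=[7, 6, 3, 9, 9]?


A·B = 2·7 + 3·6 + 5·3 + 4·9 + 2·9 = 101
‖A‖ = √58 = 7.6158, ‖B‖ = √256 = 16
cos = 101/(√58·√256) = 101/√14848 = 0.8289

0.8289


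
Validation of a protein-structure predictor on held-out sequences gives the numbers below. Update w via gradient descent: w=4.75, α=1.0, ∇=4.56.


w_new = w - α·∇
= 4.75 - 1.0·4.56
= 4.75 - 4.56
= 0.19

0.19


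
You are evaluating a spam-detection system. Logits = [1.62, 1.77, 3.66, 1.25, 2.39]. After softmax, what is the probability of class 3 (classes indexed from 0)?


Exponentials: e^1.62=5.0531, e^1.77=5.8709, e^3.66=38.8613, e^1.25=3.4903, e^2.39=10.9135
Sum = 64.1891
Softmax = [0.0787, 0.0915, 0.6054, 0.0544, 0.17]
p[3] = 3.4903/64.1891 = 0.0544

0.0544


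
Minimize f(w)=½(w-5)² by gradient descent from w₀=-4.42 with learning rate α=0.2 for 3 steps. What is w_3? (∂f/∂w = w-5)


step 1: grad = -4.42-5 = -9.42; w = -4.42 - 0.2·(-9.42) = -2.536
step 2: grad = -2.536-5 = -7.536; w = -2.536 - 0.2·(-7.536) = -1.0288
step 3: grad = -1.0288-5 = -6.0288; w = -1.0288 - 0.2·(-6.0288) = 0.17696

0.17696


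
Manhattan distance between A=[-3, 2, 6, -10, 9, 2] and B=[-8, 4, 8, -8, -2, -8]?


d = |-3+ 8| + |2-4| + |6-8| + |-10+ 8| + |9+ 2| + |2+ 8|
  = 5 + 2 + 2 + 2 + 11 + 10
  = 32

32


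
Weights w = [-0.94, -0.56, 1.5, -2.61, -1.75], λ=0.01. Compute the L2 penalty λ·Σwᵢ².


‖w‖₂² = (-0.94)² + (-0.56)² + (1.5)² + (-2.61)² + (-1.75)²
     = 0.8836 + 0.3136 + 2.25 + 6.8121 + 3.0625
     = 13.3218
λ·‖w‖₂² = 0.01·13.3218 = 0.133218

0.133218


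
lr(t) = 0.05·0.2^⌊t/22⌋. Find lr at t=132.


n_drops = ⌊132/22⌋ = 6
lr = 0.05·0.2^6 = 0.05·0.000064 = 0.0000032

0.0000032


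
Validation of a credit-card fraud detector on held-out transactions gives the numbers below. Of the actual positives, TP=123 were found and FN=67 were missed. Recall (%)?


Recall = TP/(TP+FN)
= 123/(123+67)
= 123/190 = 64.74%

64.74%


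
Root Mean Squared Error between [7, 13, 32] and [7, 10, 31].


MSE = 10/3 = 3.3333
RMSE = √(10/3) = 1.8257

1.8257


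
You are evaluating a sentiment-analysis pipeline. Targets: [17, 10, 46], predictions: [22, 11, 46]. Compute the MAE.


Absolute errors: |17-22|=5, |10-11|=1, |46-46|=0
Sum = 6
MAE = 6/3 = 2

2


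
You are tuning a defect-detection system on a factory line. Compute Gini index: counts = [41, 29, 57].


Probabilities: [41/127, 29/127, 57/127] ≈ [0.3228, 0.2283, 0.4488]
Σpᵢ² = (1681 + 841 + 3249)/127² = 5771/16129
Gini = 1 - Σpᵢ² = 1 - 5771/16129 = 0.6422

0.6422


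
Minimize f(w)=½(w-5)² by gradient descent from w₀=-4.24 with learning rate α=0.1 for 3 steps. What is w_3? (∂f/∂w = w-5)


step 1: grad = -4.24-5 = -9.24; w = -4.24 - 0.1·(-9.24) = -3.316
step 2: grad = -3.316-5 = -8.316; w = -3.316 - 0.1·(-8.316) = -2.4844
step 3: grad = -2.4844-5 = -7.4844; w = -2.4844 - 0.1·(-7.4844) = -1.73596

-1.73596


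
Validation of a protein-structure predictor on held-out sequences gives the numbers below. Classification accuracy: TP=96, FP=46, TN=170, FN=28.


Accuracy = (TP+TN)/(TP+TN+FP+FN)
= (96+170)/(340)
= 266/340 = 78.24%

78.24%


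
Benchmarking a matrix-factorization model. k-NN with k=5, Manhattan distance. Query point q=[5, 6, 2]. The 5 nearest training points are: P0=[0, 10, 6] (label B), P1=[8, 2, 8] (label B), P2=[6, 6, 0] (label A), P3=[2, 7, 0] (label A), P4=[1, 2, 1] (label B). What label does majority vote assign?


d(q,P0) = 13  (label B)
d(q,P1) = 13  (label B)
d(q,P2) = 3  (label A)
d(q,P3) = 6  (label A)
d(q,P4) = 9  (label B)
Votes: A=2, B=3
Majority → B

B


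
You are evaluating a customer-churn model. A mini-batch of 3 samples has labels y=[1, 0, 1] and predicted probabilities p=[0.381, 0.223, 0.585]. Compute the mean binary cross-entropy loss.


L[0] = -ln(0.381) = 0.965
L[1] = -ln(1-0.223) = -ln(0.777) = 0.2523
L[2] = -ln(0.585) = 0.5361
mean = (0.965 + 0.2523 + 0.5361)/3 = 0.5845

0.5845


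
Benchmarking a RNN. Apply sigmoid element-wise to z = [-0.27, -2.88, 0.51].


σ(-0.27) = 1/(1+e^0.27) = 0.4329
σ(-2.88) = 1/(1+e^2.88) = 0.0532
σ(0.51) = 1/(1+e^-0.51) = 0.6248
result = [0.4329, 0.0532, 0.6248]

[0.4329, 0.0532, 0.6248]


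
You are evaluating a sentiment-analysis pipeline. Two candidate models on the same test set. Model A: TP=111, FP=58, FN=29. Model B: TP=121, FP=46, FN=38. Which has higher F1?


Model A: P=111/169=0.6568, R=111/140=0.7929, F1=2PR/(P+R)=2TP/(2TP+FP+FN)=222/309=0.7184
Model B: P=121/167=0.7246, R=121/159=0.761, F1=2PR/(P+R)=2TP/(2TP+FP+FN)=242/326=0.7423
0.7184 < 0.7423 → Model B

Model B


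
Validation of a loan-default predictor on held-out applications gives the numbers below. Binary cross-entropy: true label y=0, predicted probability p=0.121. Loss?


BCE = -[y·ln(p) + (1-y)·ln(1-p)]
= -0 - 1·ln(1-0.121)
= -ln(0.879) = 0.129

0.129


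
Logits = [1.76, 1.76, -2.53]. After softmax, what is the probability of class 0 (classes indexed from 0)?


Exponentials: e^1.76=5.8124, e^1.76=5.8124, e^-2.53=0.0797
Sum = 11.7045
Softmax = [0.4966, 0.4966, 0.0068]
p[0] = 5.8124/11.7045 = 0.4966

0.4966


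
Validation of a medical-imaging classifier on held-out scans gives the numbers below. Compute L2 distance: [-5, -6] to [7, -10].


d = √((-5-7)² + (-6+ 10)²)
  = √(144 + 16)
  = √160 = 12.6491

12.6491


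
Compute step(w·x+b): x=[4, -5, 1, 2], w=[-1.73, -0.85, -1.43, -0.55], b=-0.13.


z = (4)·(-1.73) + (-5)·(-0.85) + (1)·(-1.43) + (2)·(-0.55) - 0.13
  = -5.33
step(z) = 0 (z<0)

0


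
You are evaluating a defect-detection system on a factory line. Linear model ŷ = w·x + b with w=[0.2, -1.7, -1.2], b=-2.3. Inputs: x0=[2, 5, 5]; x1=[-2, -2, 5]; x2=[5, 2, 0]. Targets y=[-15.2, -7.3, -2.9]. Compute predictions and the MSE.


ŷ0 = (0.2)·(2) + (-1.7)·(5) + (-1.2)·(5) - 2.3 = -16.4
ŷ1 = (0.2)·(-2) + (-1.7)·(-2) + (-1.2)·(5) - 2.3 = -5.3
ŷ2 = (0.2)·(5) + (-1.7)·(2) + (-1.2)·(0) - 2.3 = -4.7
errors² = [1.44, 4.0, 3.24]
MSE = 8.6800/3 = 2.8933

2.8933


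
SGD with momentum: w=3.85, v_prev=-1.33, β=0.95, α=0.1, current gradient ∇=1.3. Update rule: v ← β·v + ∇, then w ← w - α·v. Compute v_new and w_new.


v_new = 0.95·-1.33 + 1.3 = -1.2635 + 1.3 = 0.0365
w_new = 3.85 - 0.1·0.0365 = 3.85 - 0.00365 = 3.84635

v_new=0.0365, w_new=3.84635


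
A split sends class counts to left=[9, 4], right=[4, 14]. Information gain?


Parent = [13, 18], H_parent = 0.9812
H_left = 0.8905 (n=13), H_right = 0.7642 (n=18)
H_children = (13/31)·0.8905 + (18/31)·0.7642 = 0.8172
IG = 0.9812 - 0.8172 = 0.164

0.164


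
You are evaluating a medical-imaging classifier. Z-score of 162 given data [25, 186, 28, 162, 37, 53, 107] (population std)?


μ = 85.4286, σ = 61.8636
z = (162 - 85.4286)/61.8636 = 1.2377

1.2377


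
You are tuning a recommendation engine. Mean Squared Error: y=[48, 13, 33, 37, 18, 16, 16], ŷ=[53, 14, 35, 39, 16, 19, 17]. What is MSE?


Squared errors: (48-53)²=25, (13-14)²=1, (33-35)²=4, (37-39)²=4, (18-16)²=4, (16-19)²=9, (16-17)²=1
Sum = 48
MSE = 48/7 = 48/7

48/7


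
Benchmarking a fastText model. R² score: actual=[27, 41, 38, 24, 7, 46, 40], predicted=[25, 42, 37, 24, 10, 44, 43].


ȳ = 31.8571
SS_res = Σ(y-ŷ)² = 28
SS_tot = Σ(y-ȳ)² = 1090.86
R² = 1 - SS_res/SS_tot = 1 - 0.0257 = 0.9743

0.9743


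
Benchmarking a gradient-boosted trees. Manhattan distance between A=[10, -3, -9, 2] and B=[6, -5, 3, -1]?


d = |10-6| + |-3+ 5| + |-9-3| + |2+ 1|
  = 4 + 2 + 12 + 3
  = 21

21


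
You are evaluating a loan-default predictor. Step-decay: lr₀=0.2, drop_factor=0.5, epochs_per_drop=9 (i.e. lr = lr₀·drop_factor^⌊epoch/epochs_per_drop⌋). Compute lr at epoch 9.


n_drops = ⌊9/9⌋ = 1
lr = 0.2·0.5^1 = 0.2·0.5 = 0.1

0.1


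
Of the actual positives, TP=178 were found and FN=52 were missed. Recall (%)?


Recall = TP/(TP+FN)
= 178/(178+52)
= 178/230 = 77.39%

77.39%


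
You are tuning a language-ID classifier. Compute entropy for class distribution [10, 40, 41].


Probabilities: [10/91, 40/91, 41/91] ≈ [0.1099, 0.4396, 0.4505]
H = -((10/91)·log₂(10/91) + (40/91)·log₂(40/91) + (41/91)·log₂(41/91))
  = 1.3896 bits

1.3896 bits


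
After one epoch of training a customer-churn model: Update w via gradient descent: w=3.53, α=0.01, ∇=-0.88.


w_new = w - α·∇
= 3.53 - 0.01·-0.88
= 3.53 + 0.0088
= 3.5388

3.5388


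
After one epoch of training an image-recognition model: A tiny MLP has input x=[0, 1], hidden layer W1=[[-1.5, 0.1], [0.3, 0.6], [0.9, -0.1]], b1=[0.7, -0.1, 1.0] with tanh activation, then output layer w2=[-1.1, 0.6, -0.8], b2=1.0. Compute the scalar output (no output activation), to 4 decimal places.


z1[0] = (-1.5)·(0) + (0.1)·(1) + 0.7 = 0.8
z1[1] = (0.3)·(0) + (0.6)·(1) - 0.1 = 0.5
z1[2] = (0.9)·(0) + (-0.1)·(1) + 1.0 = 0.9
h = tanh(z1) = [0.664, 0.4621, 0.7163]
output = (-1.1)·(0.664) + (0.6)·(0.4621) + (-0.8)·(0.7163) + 1.0 = -0.0262

-0.0262


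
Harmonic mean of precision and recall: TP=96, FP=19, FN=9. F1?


Precision = 96/115 = 0.8348
Recall = 96/105 = 0.9143
F1 = 2·P·R/(P+R) = 2·TP/(2·TP+FP+FN) = 192/(192+19+9) = 192/220 = 0.8727

0.8727


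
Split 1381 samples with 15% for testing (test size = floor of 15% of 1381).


Test = ⌊1381·15/100⌋ = 207
Train = 1381 - 207 = 1174

Train: 1174, Test: 207


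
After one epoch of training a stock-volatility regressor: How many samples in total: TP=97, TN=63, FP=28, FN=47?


Total = TP + TN + FP + FN
= 97 + 63 + 28 + 47
= 235
(Predicted positive: 125, predicted negative: 110)

235


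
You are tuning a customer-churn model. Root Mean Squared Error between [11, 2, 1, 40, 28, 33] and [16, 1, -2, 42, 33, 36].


MSE = 73/6 = 12.1667
RMSE = √(73/6) = 3.4881

3.4881


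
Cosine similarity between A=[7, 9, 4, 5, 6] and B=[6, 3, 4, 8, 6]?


A·B = 7·6 + 9·3 + 4·4 + 5·8 + 6·6 = 161
‖A‖ = √207 = 14.3875, ‖B‖ = √161 = 12.6886
cos = 161/(√207·√161) = 161/√33327 = 0.8819

0.8819


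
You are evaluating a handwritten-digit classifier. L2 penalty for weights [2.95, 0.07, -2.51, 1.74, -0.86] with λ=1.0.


‖w‖₂² = (2.95)² + (0.07)² + (-2.51)² + (1.74)² + (-0.86)²
     = 8.7025 + 0.0049 + 6.3001 + 3.0276 + 0.7396
     = 18.7747
λ·‖w‖₂² = 1.0·18.7747 = 18.7747

18.7747


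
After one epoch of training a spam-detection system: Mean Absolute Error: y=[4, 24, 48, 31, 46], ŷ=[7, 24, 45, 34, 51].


Absolute errors: |4-7|=3, |24-24|=0, |48-45|=3, |31-34|=3, |46-51|=5
Sum = 14
MAE = 14/5 = 14/5

14/5


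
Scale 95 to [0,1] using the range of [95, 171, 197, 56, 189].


min=56, max=197
(95-56)/(197-56) = 39/141 = 0.2766

0.2766


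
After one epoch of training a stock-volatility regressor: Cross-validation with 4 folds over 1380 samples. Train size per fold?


Fold size = 1380/4 = 345
Training per fold = 1380 - 345 = 1035

1035


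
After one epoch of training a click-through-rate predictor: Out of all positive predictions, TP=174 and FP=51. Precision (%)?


Precision = TP/(TP+FP)
= 174/(174+51)
= 174/225 = 77.33%

77.33%


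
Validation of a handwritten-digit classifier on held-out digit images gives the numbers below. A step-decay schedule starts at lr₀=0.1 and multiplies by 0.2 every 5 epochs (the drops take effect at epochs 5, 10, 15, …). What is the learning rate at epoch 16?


n_drops = ⌊16/5⌋ = 3
lr = 0.1·0.2^3 = 0.1·0.008 = 0.0008

0.0008


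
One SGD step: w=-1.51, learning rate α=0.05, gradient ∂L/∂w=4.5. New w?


w_new = w - α·∇
= -1.51 - 0.05·4.5
= -1.51 - 0.225
= -1.735

-1.735


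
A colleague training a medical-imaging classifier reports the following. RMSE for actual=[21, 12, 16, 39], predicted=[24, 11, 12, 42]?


MSE = 35/4 = 8.75
RMSE = √(35/4) = 2.958

2.958


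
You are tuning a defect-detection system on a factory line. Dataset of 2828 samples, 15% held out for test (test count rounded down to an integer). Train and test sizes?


Test = ⌊2828·15/100⌋ = 424
Train = 2828 - 424 = 2404

Train: 2404, Test: 424


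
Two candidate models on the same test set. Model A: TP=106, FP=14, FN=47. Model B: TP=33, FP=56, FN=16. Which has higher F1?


Model A: P=106/120=0.8833, R=106/153=0.6928, F1=2PR/(P+R)=2TP/(2TP+FP+FN)=212/273=0.7766
Model B: P=33/89=0.3708, R=33/49=0.6735, F1=2PR/(P+R)=2TP/(2TP+FP+FN)=66/138=0.4783
0.7766 > 0.4783 → Model A

Model A


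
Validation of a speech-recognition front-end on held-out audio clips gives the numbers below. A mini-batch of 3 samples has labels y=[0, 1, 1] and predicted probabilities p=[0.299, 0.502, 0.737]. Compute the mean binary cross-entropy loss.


L[0] = -ln(1-0.299) = -ln(0.701) = 0.3552
L[1] = -ln(0.502) = 0.6892
L[2] = -ln(0.737) = 0.3052
mean = (0.3552 + 0.6892 + 0.3052)/3 = 0.4499

0.4499


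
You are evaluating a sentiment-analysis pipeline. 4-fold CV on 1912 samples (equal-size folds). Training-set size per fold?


Fold size = 1912/4 = 478
Training per fold = 1912 - 478 = 1434

1434


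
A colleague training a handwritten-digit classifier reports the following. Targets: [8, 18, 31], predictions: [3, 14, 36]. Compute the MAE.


Absolute errors: |8-3|=5, |18-14|=4, |31-36|=5
Sum = 14
MAE = 14/3 = 14/3

14/3


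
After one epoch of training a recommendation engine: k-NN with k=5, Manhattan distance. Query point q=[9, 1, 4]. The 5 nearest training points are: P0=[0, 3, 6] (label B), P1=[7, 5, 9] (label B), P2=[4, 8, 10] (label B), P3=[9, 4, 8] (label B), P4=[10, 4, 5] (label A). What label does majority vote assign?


d(q,P0) = 13  (label B)
d(q,P1) = 11  (label B)
d(q,P2) = 18  (label B)
d(q,P3) = 7  (label B)
d(q,P4) = 5  (label A)
Votes: A=1, B=4
Majority → B

B


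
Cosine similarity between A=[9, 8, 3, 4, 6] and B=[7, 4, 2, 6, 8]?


A·B = 9·7 + 8·4 + 3·2 + 4·6 + 6·8 = 173
‖A‖ = √206 = 14.3527, ‖B‖ = √169 = 13
cos = 173/(√206·√169) = 173/√34814 = 0.9272

0.9272


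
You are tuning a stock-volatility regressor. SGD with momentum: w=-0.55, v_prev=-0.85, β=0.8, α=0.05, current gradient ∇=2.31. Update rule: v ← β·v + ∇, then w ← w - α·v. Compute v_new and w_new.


v_new = 0.8·-0.85 + 2.31 = -0.68 + 2.31 = 1.63
w_new = -0.55 - 0.05·1.63 = -0.55 - 0.0815 = -0.6315

v_new=1.63, w_new=-0.6315


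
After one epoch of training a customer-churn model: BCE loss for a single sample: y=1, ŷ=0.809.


BCE = -[y·ln(p) + (1-y)·ln(1-p)]
= -1·ln(0.809) - 0
= -ln(0.809) = 0.212

0.212


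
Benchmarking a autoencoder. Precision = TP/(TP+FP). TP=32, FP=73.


Precision = TP/(TP+FP)
= 32/(32+73)
= 32/105 = 30.48%

30.48%


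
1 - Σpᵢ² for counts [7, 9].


Probabilities: [7/16, 9/16] ≈ [0.4375, 0.5625]
Σpᵢ² = (49 + 81)/16² = 130/256
Gini = 1 - Σpᵢ² = 1 - 130/256 = 0.4922

0.4922


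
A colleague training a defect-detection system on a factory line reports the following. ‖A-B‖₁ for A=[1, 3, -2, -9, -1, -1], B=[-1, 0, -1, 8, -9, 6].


d = |1+ 1| + |3-0| + |-2+ 1| + |-9-8| + |-1+ 9| + |-1-6|
  = 2 + 3 + 1 + 17 + 8 + 7
  = 38

38
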